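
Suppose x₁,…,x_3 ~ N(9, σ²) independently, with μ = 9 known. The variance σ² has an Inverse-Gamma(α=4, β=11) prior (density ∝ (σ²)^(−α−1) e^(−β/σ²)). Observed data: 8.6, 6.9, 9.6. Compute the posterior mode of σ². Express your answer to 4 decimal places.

Sum of squared deviations about the known mean: SS = (8.6−9)² + (6.9−9)² + (9.6−9)² = 4.93.
The Normal likelihood contributes (σ²)^(−n/2) exp(−SS/(2σ²)), so the posterior is Inverse-Gamma(α + n/2, β + SS/2) = Inverse-Gamma(5.5, 13.465).
The mode of Inverse-Gamma(a, b) is b/(a+1) = 13.465/6.5 ≈ 2.0715.

σ̂²_MAP = 2.0715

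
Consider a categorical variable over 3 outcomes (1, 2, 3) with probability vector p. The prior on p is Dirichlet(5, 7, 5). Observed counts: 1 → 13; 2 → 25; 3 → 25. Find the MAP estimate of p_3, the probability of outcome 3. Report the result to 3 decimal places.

MAP estimate: 0.377

The posterior is Dirichlet(αᵢ + nᵢ) = Dirichlet(18, 32, 30).
For a Dirichlet(a₁,…,a_K) with all aᵢ > 1, the mode has j-th component (aⱼ − 1)/(Σaᵢ − K).
Here Σaᵢ = 80 and K = 3, so p_3 = (30 − 1)/(80 − 3) = 29/77 ≈ 0.377.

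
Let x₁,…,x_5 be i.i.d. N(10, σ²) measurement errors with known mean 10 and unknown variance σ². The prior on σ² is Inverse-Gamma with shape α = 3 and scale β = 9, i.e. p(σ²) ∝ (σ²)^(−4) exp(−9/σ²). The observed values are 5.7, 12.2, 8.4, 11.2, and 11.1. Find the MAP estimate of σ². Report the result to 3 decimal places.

σ̂²_MAP = 3.580

Sum of squared deviations about the known mean: SS = (5.7−10)² + (12.2−10)² + (8.4−10)² + (11.2−10)² + (11.1−10)² = 28.54.
The Normal likelihood contributes (σ²)^(−n/2) exp(−SS/(2σ²)), so the posterior is Inverse-Gamma(α + n/2, β + SS/2) = Inverse-Gamma(5.5, 23.27).
The mode of Inverse-Gamma(a, b) is b/(a+1) = 23.27/6.5 ≈ 3.580.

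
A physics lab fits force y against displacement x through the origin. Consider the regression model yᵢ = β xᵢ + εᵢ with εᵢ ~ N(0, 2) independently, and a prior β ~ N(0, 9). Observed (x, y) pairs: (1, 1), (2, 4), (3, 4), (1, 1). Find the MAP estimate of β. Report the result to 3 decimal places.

log p(β | y) = −Σ(yᵢ − βxᵢ)²/(2·2) − β²/(2·9) + const.
Setting the derivative to zero: Σxᵢ(yᵢ − βxᵢ)/2 − β/9 = 0, so β = Σxᵢyᵢ / (Σxᵢ² + σ²/τ²).
Σxᵢyᵢ = 1·1 + 2·4 + 3·4 + 1·1 = 22; Σxᵢ² = 15; σ²/τ² = 2/9.
β̂_MAP = 22 / (15 + 2/9) = 22/(137/9) = 198/137 ≈ 1.445.

β̂_MAP = 1.445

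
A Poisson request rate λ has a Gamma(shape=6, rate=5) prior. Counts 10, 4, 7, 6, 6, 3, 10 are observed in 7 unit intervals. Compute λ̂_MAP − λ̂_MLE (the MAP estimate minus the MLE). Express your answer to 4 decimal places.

MAP − MLE = -2.3214

Σxᵢ = 46. Posterior is Gamma(52, 12); MAP = (52−1)/12 = 51/12 ≈ 4.25000.
MLE = x̄ = 46/7 ≈ 6.57143.
Difference = 51/12 − 46/7 = -65/28 ≈ -2.3214.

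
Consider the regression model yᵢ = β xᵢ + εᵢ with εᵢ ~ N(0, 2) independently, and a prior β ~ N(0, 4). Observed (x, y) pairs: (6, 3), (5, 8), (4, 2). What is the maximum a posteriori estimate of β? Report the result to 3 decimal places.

log p(β | y) = −Σ(yᵢ − βxᵢ)²/(2·2) − β²/(2·4) + const.
Setting the derivative to zero: Σxᵢ(yᵢ − βxᵢ)/2 − β/4 = 0, so β = Σxᵢyᵢ / (Σxᵢ² + σ²/τ²).
Σxᵢyᵢ = 6·3 + 5·8 + 4·2 = 66; Σxᵢ² = 77; σ²/τ² = 0.5.
β̂_MAP = 66 / (77 + 0.5) = 66/77.5 ≈ 0.852.

β̂_MAP = 0.852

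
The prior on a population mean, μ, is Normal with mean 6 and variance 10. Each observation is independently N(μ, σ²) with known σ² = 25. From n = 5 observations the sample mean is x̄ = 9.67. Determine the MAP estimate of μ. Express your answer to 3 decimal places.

n = 5, x̄ = 9.67.
For a Normal prior and Normal likelihood with known variance, the posterior is Normal; its mode equals its mean, the precision-weighted average.
Prior precision 1/σ₀² = 1/10 = 0.1; data precision n/σ² = 5/25 = 0.2.
μ̂ = (0.1·6 + 0.2·9.67) / (0.1 + 0.2) = 2.534/0.3 = 1267/150 ≈ 8.447.

μ̂_MAP = 8.447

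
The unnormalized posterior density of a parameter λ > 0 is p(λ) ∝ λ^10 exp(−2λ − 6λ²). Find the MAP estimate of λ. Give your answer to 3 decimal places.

ℓ'(λ) = 10/λ − 2 − 12λ. Setting this to zero and multiplying by λ: 12λ² + 2λ − 10 = 0.
λ = (−2 + √(2² + 4·12·10)) / (2·12) = (−2 + √484) / 24 = (−2 + 22)/24 = 5/6.
ℓ''(λ) = −10/λ² − 12 < 0, confirming a maximum.

λ̂_MAP = 0.833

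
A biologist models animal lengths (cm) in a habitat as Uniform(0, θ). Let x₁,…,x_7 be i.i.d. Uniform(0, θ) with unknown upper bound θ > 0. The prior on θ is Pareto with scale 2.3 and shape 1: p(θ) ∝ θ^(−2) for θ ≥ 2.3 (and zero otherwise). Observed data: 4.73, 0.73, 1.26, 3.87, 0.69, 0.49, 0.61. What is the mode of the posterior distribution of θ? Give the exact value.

θ̂_MAP = 4.73

The Uniform(0, θ) likelihood is θ^(−n) for θ ≥ max(xᵢ), zero otherwise. Here max(xᵢ) = 4.73.
Posterior ∝ θ^(−2) · θ^(−7) = θ^(−9) on θ ≥ max(2.3, 4.73) = 4.73.
This density is strictly decreasing in θ, so the posterior mode lies at the lower boundary of the support.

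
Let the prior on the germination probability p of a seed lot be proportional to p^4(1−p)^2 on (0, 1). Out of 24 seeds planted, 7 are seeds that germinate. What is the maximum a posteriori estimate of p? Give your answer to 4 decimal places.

p̂_MAP = 0.3667

The prior density ∝ p^4(1−p)^2 is the kernel of Beta(5, 3).
Data: 7 successes in 24 trials. The binomial likelihood contributes p^7(1−p)^17, so the posterior is Beta(5+7, 3+17) = Beta(12, 20).
For Beta(a, b) with a, b > 1 the mode is (a−1)/(a+b−2) = 11/30 ≈ 0.3667.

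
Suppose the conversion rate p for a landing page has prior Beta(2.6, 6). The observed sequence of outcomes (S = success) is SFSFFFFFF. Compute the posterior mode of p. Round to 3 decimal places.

p̂_MAP = 0.231

Prior: Beta(2.6, 6).
Data: 2 successes in 9 trials (from the sequence). The binomial likelihood contributes p^2(1−p)^7, so the posterior is Beta(2.6+2, 6+7) = Beta(4.6, 13).
For Beta(a, b) with a, b > 1 the mode is (a−1)/(a+b−2) = 3.6/15.6 ≈ 0.231.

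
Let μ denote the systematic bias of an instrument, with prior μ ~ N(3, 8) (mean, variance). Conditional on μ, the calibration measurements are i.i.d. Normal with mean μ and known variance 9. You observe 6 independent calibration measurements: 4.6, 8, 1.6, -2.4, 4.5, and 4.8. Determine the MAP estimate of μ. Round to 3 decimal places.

n = 6; x̄ = (4.6 + 8 + 1.6 + (-2.4) + 4.5 + 4.8)/6 = 21.1/6 = 211/60 ≈ 3.5167.
For a Normal prior and Normal likelihood with known variance, the posterior is Normal; its mode equals its mean, the precision-weighted average.
Prior precision 1/σ₀² = 1/8 = 0.125; data precision n/σ² = 6/9 = 2/3.
μ̂ = (0.125·3 + (2/3)·(211/60)) / (0.125 + 2/3) = (979/360)/(19/24) = 979/285 ≈ 3.435.

μ̂_MAP = 3.435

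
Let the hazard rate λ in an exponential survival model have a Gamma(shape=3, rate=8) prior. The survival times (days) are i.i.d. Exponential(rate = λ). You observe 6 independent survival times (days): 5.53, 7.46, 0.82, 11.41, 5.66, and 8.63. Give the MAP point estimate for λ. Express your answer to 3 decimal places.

λ̂_MAP = 0.168

The Exponential(rate=λ) likelihood is ∝ λ^n e^(−λΣtᵢ). Here n = 6 and Σtᵢ = 5.53 + 7.46 + 0.82 + 11.41 + 5.66 + 8.63 = 39.51.
Posterior ∝ λ^2e^(−8λ) · λ^6e^(−39.51λ) = λ^8e^(−47.51λ), i.e. Gamma(9, 47.51).
Mode = (a−1)/b = 8/47.51 ≈ 0.168.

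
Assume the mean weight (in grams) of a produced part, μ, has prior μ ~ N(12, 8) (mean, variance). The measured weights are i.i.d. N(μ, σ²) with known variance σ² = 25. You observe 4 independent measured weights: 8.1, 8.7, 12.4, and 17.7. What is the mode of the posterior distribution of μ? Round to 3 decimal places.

μ̂_MAP = 11.846

n = 4; x̄ = (8.1 + 8.7 + 12.4 + 17.7)/4 = 46.9/4 = 11.725.
For a Normal prior and Normal likelihood with known variance, the posterior is Normal; its mode equals its mean, the precision-weighted average.
Prior precision 1/σ₀² = 1/8 = 0.125; data precision n/σ² = 4/25 = 0.16.
μ̂ = (0.125·12 + 0.16·11.725) / (0.125 + 0.16) = 3.376/0.285 = 3376/285 ≈ 11.846.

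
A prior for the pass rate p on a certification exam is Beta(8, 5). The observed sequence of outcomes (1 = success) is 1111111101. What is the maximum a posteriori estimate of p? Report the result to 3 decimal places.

Prior: Beta(8, 5).
Data: 9 successes in 10 trials (from the sequence). The binomial likelihood contributes p^9(1−p)^1, so the posterior is Beta(8+9, 5+1) = Beta(17, 6).
For Beta(a, b) with a, b > 1 the mode is (a−1)/(a+b−2) = 16/21 ≈ 0.762.

p̂_MAP = 0.762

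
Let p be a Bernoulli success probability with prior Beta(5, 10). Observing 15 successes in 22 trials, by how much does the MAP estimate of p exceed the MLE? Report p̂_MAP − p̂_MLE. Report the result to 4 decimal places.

MAP − MLE = -0.1390

Posterior is Beta(20, 17); MAP = (20−1)/(37−2) = 19/35 ≈ 0.54286.
MLE ignores the prior: p̂_MLE = k/n = 15/22 ≈ 0.68182.
Difference = 19/35 − 15/22 = -107/770 ≈ -0.1390.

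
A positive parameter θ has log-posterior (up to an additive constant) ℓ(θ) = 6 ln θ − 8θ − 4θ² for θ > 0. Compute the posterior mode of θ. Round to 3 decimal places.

ℓ'(θ) = 6/θ − 8 − 8θ. Setting this to zero and multiplying by θ: 8θ² + 8θ − 6 = 0.
θ = (−8 + √(8² + 4·8·6)) / (2·8) = (−8 + √256) / 16 = (−8 + 16)/16 = 1/2.
ℓ''(θ) = −6/θ² − 8 < 0, confirming a maximum.

θ̂_MAP = 0.500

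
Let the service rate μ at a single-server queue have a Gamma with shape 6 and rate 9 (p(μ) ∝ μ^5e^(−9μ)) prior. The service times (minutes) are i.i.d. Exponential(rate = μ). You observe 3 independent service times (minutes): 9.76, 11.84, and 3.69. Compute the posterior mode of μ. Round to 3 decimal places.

μ̂_MAP = 0.233

The Exponential(rate=μ) likelihood is ∝ μ^n e^(−μΣtᵢ). Here n = 3 and Σtᵢ = 9.76 + 11.84 + 3.69 = 25.29.
Posterior ∝ μ^5e^(−9μ) · μ^3e^(−25.29μ) = μ^8e^(−34.29μ), i.e. Gamma(9, 34.29).
Mode = (a−1)/b = 8/34.29 ≈ 0.233.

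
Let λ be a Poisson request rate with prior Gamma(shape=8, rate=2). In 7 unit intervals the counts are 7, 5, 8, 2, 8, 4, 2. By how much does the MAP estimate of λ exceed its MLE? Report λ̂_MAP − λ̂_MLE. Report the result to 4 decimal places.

Σxᵢ = 36. Posterior is Gamma(44, 9); MAP = (44−1)/9 = 43/9 ≈ 4.77778.
MLE = x̄ = 36/7 ≈ 5.14286.
Difference = 43/9 − 36/7 = -23/63 ≈ -0.3651.

MAP − MLE = -0.3651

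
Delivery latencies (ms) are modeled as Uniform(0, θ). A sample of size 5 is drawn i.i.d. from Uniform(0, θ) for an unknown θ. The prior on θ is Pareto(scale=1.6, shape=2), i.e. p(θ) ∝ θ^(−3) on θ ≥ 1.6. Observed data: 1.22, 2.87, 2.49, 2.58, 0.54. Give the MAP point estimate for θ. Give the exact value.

The Uniform(0, θ) likelihood is θ^(−n) for θ ≥ max(xᵢ), zero otherwise. Here max(xᵢ) = 2.87.
Posterior ∝ θ^(−3) · θ^(−5) = θ^(−8) on θ ≥ max(1.6, 2.87) = 2.87.
This density is strictly decreasing in θ, so the posterior mode lies at the lower boundary of the support.

θ̂_MAP = 2.87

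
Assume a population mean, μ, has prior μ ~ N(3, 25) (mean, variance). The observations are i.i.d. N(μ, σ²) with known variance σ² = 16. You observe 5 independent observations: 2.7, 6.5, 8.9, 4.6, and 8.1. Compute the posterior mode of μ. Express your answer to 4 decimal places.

μ̂_MAP = 5.8014

n = 5; x̄ = (2.7 + 6.5 + 8.9 + 4.6 + 8.1)/5 = 30.8/5 = 6.16.
For a Normal prior and Normal likelihood with known variance, the posterior is Normal; its mode equals its mean, the precision-weighted average.
Prior precision 1/σ₀² = 1/25 = 0.04; data precision n/σ² = 5/16 = 0.3125.
μ̂ = (0.04·3 + 0.3125·6.16) / (0.04 + 0.3125) = 2.045/0.3525 = 818/141 ≈ 5.8014.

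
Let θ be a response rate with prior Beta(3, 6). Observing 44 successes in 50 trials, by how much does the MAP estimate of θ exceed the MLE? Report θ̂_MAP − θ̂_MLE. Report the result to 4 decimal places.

Posterior is Beta(47, 12); MAP = (47−1)/(59−2) = 46/57 ≈ 0.80702.
MLE ignores the prior: θ̂_MLE = k/n = 44/50 ≈ 0.88000.
Difference = 46/57 − 44/50 = -104/1425 ≈ -0.0730.

MAP − MLE = -0.0730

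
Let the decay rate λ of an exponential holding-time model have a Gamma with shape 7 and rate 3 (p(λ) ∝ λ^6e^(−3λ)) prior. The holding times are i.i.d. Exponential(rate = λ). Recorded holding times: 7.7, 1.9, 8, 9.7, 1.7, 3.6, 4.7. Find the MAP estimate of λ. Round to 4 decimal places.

λ̂_MAP = 0.3226

The Exponential(rate=λ) likelihood is ∝ λ^n e^(−λΣtᵢ). Here n = 7 and Σtᵢ = 7.7 + 1.9 + 8 + 9.7 + 1.7 + 3.6 + 4.7 = 37.3.
Posterior ∝ λ^6e^(−3λ) · λ^7e^(−37.3λ) = λ^13e^(−40.3λ), i.e. Gamma(14, 40.3).
Mode = (a−1)/b = 13/40.3 ≈ 0.3226.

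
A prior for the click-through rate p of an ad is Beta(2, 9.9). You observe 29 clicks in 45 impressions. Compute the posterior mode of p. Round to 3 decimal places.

p̂_MAP = 0.546

Prior: Beta(2, 9.9).
Data: 29 successes in 45 trials. The binomial likelihood contributes p^29(1−p)^16, so the posterior is Beta(2+29, 9.9+16) = Beta(31, 25.9).
For Beta(a, b) with a, b > 1 the mode is (a−1)/(a+b−2) = 30/54.9 ≈ 0.546.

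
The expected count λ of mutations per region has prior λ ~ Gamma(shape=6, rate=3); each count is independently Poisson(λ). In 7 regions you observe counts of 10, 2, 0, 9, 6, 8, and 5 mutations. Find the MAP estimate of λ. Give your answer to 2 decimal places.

λ̂_MAP = 4.50

Σxᵢ = 10+2+0+9+6+8+5 = 40, with n = 7.
Posterior ∝ λ^5e^(−3λ) · λ^40e^(−7λ) = λ^45e^(−10λ), i.e. Gamma(shape=46, rate=10).
The mode of a Gamma(a, b) with a ≥ 1 (shape–rate) is (a−1)/b = 45/10 ≈ 4.50.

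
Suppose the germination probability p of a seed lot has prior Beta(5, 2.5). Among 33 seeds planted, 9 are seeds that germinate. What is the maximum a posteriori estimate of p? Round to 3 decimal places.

p̂_MAP = 0.338

Prior: Beta(5, 2.5).
Data: 9 successes in 33 trials. The binomial likelihood contributes p^9(1−p)^24, so the posterior is Beta(5+9, 2.5+24) = Beta(14, 26.5).
For Beta(a, b) with a, b > 1 the mode is (a−1)/(a+b−2) = 13/38.5 ≈ 0.338.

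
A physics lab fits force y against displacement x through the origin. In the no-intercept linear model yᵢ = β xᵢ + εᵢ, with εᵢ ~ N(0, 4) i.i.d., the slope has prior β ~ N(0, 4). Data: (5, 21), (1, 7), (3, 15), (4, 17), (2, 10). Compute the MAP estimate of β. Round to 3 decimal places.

log p(β | y) = −Σ(yᵢ − βxᵢ)²/(2·4) − β²/(2·4) + const.
Setting the derivative to zero: Σxᵢ(yᵢ − βxᵢ)/4 − β/4 = 0, so β = Σxᵢyᵢ / (Σxᵢ² + σ²/τ²).
Σxᵢyᵢ = 5·21 + 1·7 + 3·15 + 4·17 + 2·10 = 245; Σxᵢ² = 55; σ²/τ² = 1.
β̂_MAP = 245 / (55 + 1) = 245/56 ≈ 4.375.

β̂_MAP = 4.375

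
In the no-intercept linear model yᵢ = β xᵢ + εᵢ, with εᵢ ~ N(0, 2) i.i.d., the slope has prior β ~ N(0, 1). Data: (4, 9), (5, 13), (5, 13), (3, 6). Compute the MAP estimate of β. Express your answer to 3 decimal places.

β̂_MAP = 2.390

log p(β | y) = −Σ(yᵢ − βxᵢ)²/(2·2) − β²/(2·1) + const.
Setting the derivative to zero: Σxᵢ(yᵢ − βxᵢ)/2 − β/1 = 0, so β = Σxᵢyᵢ / (Σxᵢ² + σ²/τ²).
Σxᵢyᵢ = 4·9 + 5·13 + 5·13 + 3·6 = 184; Σxᵢ² = 75; σ²/τ² = 2.
β̂_MAP = 184 / (75 + 2) = 184/77 ≈ 2.390.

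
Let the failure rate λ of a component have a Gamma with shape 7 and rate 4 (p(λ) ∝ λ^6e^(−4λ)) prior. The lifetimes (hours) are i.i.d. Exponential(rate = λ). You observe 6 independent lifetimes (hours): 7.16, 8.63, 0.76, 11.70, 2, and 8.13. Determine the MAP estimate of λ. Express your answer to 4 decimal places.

The Exponential(rate=λ) likelihood is ∝ λ^n e^(−λΣtᵢ). Here n = 6 and Σtᵢ = 7.16 + 8.63 + 0.76 + 11.70 + 2 + 8.13 = 38.38.
Posterior ∝ λ^6e^(−4λ) · λ^6e^(−38.38λ) = λ^12e^(−42.38λ), i.e. Gamma(13, 42.38).
Mode = (a−1)/b = 12/42.38 ≈ 0.2832.

λ̂_MAP = 0.2832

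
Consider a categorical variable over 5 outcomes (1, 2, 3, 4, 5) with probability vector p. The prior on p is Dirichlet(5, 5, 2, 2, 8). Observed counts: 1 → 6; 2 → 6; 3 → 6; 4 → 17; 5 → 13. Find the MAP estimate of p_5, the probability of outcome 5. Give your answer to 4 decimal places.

MAP estimate: 0.3077

The posterior is Dirichlet(αᵢ + nᵢ) = Dirichlet(11, 11, 8, 19, 21).
For a Dirichlet(a₁,…,a_K) with all aᵢ > 1, the mode has j-th component (aⱼ − 1)/(Σaᵢ − K).
Here Σaᵢ = 70 and K = 5, so p_5 = (21 − 1)/(70 − 5) = 20/65 ≈ 0.3077.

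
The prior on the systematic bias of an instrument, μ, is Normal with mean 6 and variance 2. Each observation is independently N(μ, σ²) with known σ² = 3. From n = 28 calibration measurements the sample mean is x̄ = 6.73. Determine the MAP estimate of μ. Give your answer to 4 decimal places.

n = 28, x̄ = 6.73.
For a Normal prior and Normal likelihood with known variance, the posterior is Normal; its mode equals its mean, the precision-weighted average.
Prior precision 1/σ₀² = 1/2 = 0.5; data precision n/σ² = 28/3.
μ̂ = (0.5·6 + (28/3)·6.73) / (0.5 + 28/3) = (4936/75)/(59/6) = 9872/1475 ≈ 6.6929.

μ̂_MAP = 6.6929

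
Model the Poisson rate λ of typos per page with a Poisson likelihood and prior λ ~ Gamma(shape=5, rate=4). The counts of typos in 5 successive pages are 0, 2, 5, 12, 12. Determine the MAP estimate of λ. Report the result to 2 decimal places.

λ̂_MAP = 3.89

Σxᵢ = 0+2+5+12+12 = 31, with n = 5.
Posterior ∝ λ^4e^(−4λ) · λ^31e^(−5λ) = λ^35e^(−9λ), i.e. Gamma(shape=36, rate=9).
The mode of a Gamma(a, b) with a ≥ 1 (shape–rate) is (a−1)/b = 35/9 ≈ 3.89.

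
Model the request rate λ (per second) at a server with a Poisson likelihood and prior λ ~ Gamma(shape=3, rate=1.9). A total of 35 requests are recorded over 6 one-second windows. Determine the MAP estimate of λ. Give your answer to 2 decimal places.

Σxᵢ = 35, n = 6.
Posterior ∝ λ^2e^(−1.9λ) · λ^35e^(−6λ) = λ^37e^(−7.9λ), i.e. Gamma(shape=38, rate=7.9).
The mode of a Gamma(a, b) with a ≥ 1 (shape–rate) is (a−1)/b = 37/7.9 ≈ 4.68.

λ̂_MAP = 4.68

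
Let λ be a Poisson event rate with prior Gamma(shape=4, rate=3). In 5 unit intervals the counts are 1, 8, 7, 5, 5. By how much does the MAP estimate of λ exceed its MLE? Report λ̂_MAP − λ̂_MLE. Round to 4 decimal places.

MAP − MLE = -1.5750

Σxᵢ = 26. Posterior is Gamma(30, 8); MAP = (30−1)/8 = 29/8 ≈ 3.62500.
MLE = x̄ = 26/5 ≈ 5.20000.
Difference = 29/8 − 26/5 = -63/40 ≈ -1.5750.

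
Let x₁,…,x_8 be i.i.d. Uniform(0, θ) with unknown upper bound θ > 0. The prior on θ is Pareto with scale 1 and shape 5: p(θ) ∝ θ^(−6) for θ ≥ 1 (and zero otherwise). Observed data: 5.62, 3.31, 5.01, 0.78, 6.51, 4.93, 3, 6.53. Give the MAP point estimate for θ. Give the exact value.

θ̂_MAP = 6.53

The Uniform(0, θ) likelihood is θ^(−n) for θ ≥ max(xᵢ), zero otherwise. Here max(xᵢ) = 6.53.
Posterior ∝ θ^(−6) · θ^(−8) = θ^(−14) on θ ≥ max(1, 6.53) = 6.53.
This density is strictly decreasing in θ, so the posterior mode lies at the lower boundary of the support.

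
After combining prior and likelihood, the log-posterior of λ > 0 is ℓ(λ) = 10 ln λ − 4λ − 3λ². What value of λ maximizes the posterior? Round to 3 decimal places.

λ̂_MAP = 1.000

ℓ'(λ) = 10/λ − 4 − 6λ. Setting this to zero and multiplying by λ: 6λ² + 4λ − 10 = 0.
λ = (−4 + √(4² + 4·6·10)) / (2·6) = (−4 + √256) / 12 = (−4 + 16)/12 = 1.
ℓ''(λ) = −10/λ² − 6 < 0, confirming a maximum.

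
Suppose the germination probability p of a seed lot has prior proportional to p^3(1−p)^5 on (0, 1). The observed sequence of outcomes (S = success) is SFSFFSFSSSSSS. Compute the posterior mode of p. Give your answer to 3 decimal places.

p̂_MAP = 0.571

The prior density ∝ p^3(1−p)^5 is the kernel of Beta(4, 6).
Data: 9 successes in 13 trials (from the sequence). The binomial likelihood contributes p^9(1−p)^4, so the posterior is Beta(4+9, 6+4) = Beta(13, 10).
For Beta(a, b) with a, b > 1 the mode is (a−1)/(a+b−2) = 12/21 ≈ 0.571.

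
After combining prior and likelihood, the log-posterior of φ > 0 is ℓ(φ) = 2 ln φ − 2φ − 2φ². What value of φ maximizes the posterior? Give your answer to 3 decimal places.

φ̂_MAP = 0.500

ℓ'(φ) = 2/φ − 2 − 4φ. Setting this to zero and multiplying by φ: 4φ² + 2φ − 2 = 0.
φ = (−2 + √(2² + 4·4·2)) / (2·4) = (−2 + √36) / 8 = (−2 + 6)/8 = 1/2.
ℓ''(φ) = −2/φ² − 4 < 0, confirming a maximum.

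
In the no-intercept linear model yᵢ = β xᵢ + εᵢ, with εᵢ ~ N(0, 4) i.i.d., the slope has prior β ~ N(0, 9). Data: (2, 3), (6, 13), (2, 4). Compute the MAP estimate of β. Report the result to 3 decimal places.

log p(β | y) = −Σ(yᵢ − βxᵢ)²/(2·4) − β²/(2·9) + const.
Setting the derivative to zero: Σxᵢ(yᵢ − βxᵢ)/4 − β/9 = 0, so β = Σxᵢyᵢ / (Σxᵢ² + σ²/τ²).
Σxᵢyᵢ = 2·3 + 6·13 + 2·4 = 92; Σxᵢ² = 44; σ²/τ² = 4/9.
β̂_MAP = 92 / (44 + 4/9) = 92/(400/9) = 207/100 ≈ 2.070.

β̂_MAP = 2.070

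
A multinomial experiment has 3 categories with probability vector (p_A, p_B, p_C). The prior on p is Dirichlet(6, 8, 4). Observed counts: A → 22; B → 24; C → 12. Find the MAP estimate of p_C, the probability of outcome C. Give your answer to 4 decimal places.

MAP estimate of p_C = 0.2055

The posterior is Dirichlet(αᵢ + nᵢ) = Dirichlet(28, 32, 16).
For a Dirichlet(a₁,…,a_K) with all aᵢ > 1, the mode has j-th component (aⱼ − 1)/(Σaᵢ − K).
Here Σaᵢ = 76 and K = 3, so p_C = (16 − 1)/(76 − 3) = 15/73 ≈ 0.2055.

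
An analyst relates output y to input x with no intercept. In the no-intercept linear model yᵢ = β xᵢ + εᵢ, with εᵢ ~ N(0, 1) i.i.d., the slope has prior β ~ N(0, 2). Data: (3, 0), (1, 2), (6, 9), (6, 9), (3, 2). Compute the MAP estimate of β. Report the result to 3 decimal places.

β̂_MAP = 1.268

log p(β | y) = −Σ(yᵢ − βxᵢ)²/(2·1) − β²/(2·2) + const.
Setting the derivative to zero: Σxᵢ(yᵢ − βxᵢ)/1 − β/2 = 0, so β = Σxᵢyᵢ / (Σxᵢ² + σ²/τ²).
Σxᵢyᵢ = 3·0 + 1·2 + 6·9 + 6·9 + 3·2 = 116; Σxᵢ² = 91; σ²/τ² = 0.5.
β̂_MAP = 116 / (91 + 0.5) = 116/91.5 ≈ 1.268.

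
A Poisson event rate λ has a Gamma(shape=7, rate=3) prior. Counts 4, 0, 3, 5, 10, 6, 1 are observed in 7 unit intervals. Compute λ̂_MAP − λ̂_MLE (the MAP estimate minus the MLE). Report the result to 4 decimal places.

MAP − MLE = -0.6429

Σxᵢ = 29. Posterior is Gamma(36, 10); MAP = (36−1)/10 = 35/10 ≈ 3.50000.
MLE = x̄ = 29/7 ≈ 4.14286.
Difference = 35/10 − 29/7 = -9/14 ≈ -0.6429.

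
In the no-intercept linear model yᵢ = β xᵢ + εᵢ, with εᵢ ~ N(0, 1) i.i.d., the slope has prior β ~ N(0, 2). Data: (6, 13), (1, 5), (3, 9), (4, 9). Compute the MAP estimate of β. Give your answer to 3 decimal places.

log p(β | y) = −Σ(yᵢ − βxᵢ)²/(2·1) − β²/(2·2) + const.
Setting the derivative to zero: Σxᵢ(yᵢ − βxᵢ)/1 − β/2 = 0, so β = Σxᵢyᵢ / (Σxᵢ² + σ²/τ²).
Σxᵢyᵢ = 6·13 + 1·5 + 3·9 + 4·9 = 146; Σxᵢ² = 62; σ²/τ² = 0.5.
β̂_MAP = 146 / (62 + 0.5) = 146/62.5 ≈ 2.336.

β̂_MAP = 2.336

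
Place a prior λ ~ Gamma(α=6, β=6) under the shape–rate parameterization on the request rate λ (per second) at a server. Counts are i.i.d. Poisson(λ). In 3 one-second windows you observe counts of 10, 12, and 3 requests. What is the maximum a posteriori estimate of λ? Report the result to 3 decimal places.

λ̂_MAP = 3.333

Σxᵢ = 10+12+3 = 25, with n = 3.
Posterior ∝ λ^5e^(−6λ) · λ^25e^(−3λ) = λ^30e^(−9λ), i.e. Gamma(shape=31, rate=9).
The mode of a Gamma(a, b) with a ≥ 1 (shape–rate) is (a−1)/b = 30/9 ≈ 3.333.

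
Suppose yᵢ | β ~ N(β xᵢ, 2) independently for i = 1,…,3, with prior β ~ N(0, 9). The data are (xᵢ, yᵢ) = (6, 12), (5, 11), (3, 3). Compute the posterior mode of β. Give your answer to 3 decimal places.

β̂_MAP = 1.937

log p(β | y) = −Σ(yᵢ − βxᵢ)²/(2·2) − β²/(2·9) + const.
Setting the derivative to zero: Σxᵢ(yᵢ − βxᵢ)/2 − β/9 = 0, so β = Σxᵢyᵢ / (Σxᵢ² + σ²/τ²).
Σxᵢyᵢ = 6·12 + 5·11 + 3·3 = 136; Σxᵢ² = 70; σ²/τ² = 2/9.
β̂_MAP = 136 / (70 + 2/9) = 136/(632/9) = 153/79 ≈ 1.937.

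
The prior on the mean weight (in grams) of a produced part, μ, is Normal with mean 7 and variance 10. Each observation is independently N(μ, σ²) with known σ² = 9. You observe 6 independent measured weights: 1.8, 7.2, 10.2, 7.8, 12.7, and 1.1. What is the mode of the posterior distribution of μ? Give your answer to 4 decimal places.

μ̂_MAP = 6.8261

n = 6; x̄ = (1.8 + 7.2 + 10.2 + 7.8 + 12.7 + 1.1)/6 = 40.8/6 = 6.8.
For a Normal prior and Normal likelihood with known variance, the posterior is Normal; its mode equals its mean, the precision-weighted average.
Prior precision 1/σ₀² = 1/10 = 0.1; data precision n/σ² = 6/9 = 2/3.
μ̂ = (0.1·7 + (2/3)·6.8) / (0.1 + 2/3) = (157/30)/(23/30) = 157/23 ≈ 6.8261.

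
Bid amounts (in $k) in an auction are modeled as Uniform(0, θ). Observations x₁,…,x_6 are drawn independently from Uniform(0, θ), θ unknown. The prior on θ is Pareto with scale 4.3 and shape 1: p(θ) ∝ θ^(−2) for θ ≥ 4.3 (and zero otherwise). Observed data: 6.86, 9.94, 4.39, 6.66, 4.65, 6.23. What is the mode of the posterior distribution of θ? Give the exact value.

θ̂_MAP = 9.94

The Uniform(0, θ) likelihood is θ^(−n) for θ ≥ max(xᵢ), zero otherwise. Here max(xᵢ) = 9.94.
Posterior ∝ θ^(−2) · θ^(−6) = θ^(−8) on θ ≥ max(4.3, 9.94) = 9.94.
This density is strictly decreasing in θ, so the posterior mode lies at the lower boundary of the support.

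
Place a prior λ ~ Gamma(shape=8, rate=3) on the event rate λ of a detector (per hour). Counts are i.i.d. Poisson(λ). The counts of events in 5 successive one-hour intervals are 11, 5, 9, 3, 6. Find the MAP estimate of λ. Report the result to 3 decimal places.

Σxᵢ = 11+5+9+3+6 = 34, with n = 5.
Posterior ∝ λ^7e^(−3λ) · λ^34e^(−5λ) = λ^41e^(−8λ), i.e. Gamma(shape=42, rate=8).
The mode of a Gamma(a, b) with a ≥ 1 (shape–rate) is (a−1)/b = 41/8 ≈ 5.125.

λ̂_MAP = 5.125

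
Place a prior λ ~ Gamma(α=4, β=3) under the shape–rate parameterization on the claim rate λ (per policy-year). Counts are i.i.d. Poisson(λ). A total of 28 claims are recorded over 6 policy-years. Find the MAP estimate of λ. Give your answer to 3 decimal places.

Σxᵢ = 28, n = 6.
Posterior ∝ λ^3e^(−3λ) · λ^28e^(−6λ) = λ^31e^(−9λ), i.e. Gamma(shape=32, rate=9).
The mode of a Gamma(a, b) with a ≥ 1 (shape–rate) is (a−1)/b = 31/9 ≈ 3.444.

λ̂_MAP = 3.444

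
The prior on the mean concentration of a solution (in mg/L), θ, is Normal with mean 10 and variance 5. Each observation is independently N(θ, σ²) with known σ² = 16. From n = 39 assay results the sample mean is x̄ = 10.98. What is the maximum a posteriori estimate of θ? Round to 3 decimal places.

n = 39, x̄ = 10.98.
For a Normal prior and Normal likelihood with known variance, the posterior is Normal; its mode equals its mean, the precision-weighted average.
Prior precision 1/σ₀² = 1/5 = 0.2; data precision n/σ² = 39/16 = 2.4375.
θ̂ = (0.2·10 + 2.4375·10.98) / (0.2 + 2.4375) = 28.76375/2.6375 = 23011/2110 ≈ 10.906.

θ̂_MAP = 10.906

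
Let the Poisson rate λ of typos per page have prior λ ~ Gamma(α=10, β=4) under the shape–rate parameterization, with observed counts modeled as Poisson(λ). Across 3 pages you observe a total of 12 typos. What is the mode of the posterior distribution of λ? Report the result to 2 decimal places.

Σxᵢ = 12, n = 3.
Posterior ∝ λ^9e^(−4λ) · λ^12e^(−3λ) = λ^21e^(−7λ), i.e. Gamma(shape=22, rate=7).
The mode of a Gamma(a, b) with a ≥ 1 (shape–rate) is (a−1)/b = 21/7 ≈ 3.00.

λ̂_MAP = 3.00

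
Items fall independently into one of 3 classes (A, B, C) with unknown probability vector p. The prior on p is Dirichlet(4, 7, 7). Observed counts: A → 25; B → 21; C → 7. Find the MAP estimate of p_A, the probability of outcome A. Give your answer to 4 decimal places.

The posterior is Dirichlet(αᵢ + nᵢ) = Dirichlet(29, 28, 14).
For a Dirichlet(a₁,…,a_K) with all aᵢ > 1, the mode has j-th component (aⱼ − 1)/(Σaᵢ − K).
Here Σaᵢ = 71 and K = 3, so p_A = (29 − 1)/(71 − 3) = 28/68 ≈ 0.4118.

MAP estimate of p_A = 0.4118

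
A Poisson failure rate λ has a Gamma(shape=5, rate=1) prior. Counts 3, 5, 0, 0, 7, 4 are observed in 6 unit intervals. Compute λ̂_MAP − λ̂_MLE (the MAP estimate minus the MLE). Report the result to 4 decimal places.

MAP − MLE = 0.1190

Σxᵢ = 19. Posterior is Gamma(24, 7); MAP = (24−1)/7 = 23/7 ≈ 3.28571.
MLE = x̄ = 19/6 ≈ 3.16667.
Difference = 23/7 − 19/6 = 5/42 ≈ 0.1190.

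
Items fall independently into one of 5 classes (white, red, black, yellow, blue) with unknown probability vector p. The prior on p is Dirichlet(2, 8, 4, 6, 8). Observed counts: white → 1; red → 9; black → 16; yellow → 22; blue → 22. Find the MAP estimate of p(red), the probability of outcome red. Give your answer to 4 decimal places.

The posterior is Dirichlet(αᵢ + nᵢ) = Dirichlet(3, 17, 20, 28, 30).
For a Dirichlet(a₁,…,a_K) with all aᵢ > 1, the mode has j-th component (aⱼ − 1)/(Σaᵢ − K).
Here Σaᵢ = 98 and K = 5, so p(red) = (17 − 1)/(98 − 5) = 16/93 ≈ 0.1720.

MAP estimate of p(red) = 0.1720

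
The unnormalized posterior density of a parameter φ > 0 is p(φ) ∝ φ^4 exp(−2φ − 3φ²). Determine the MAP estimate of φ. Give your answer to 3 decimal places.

φ̂_MAP = 0.667

ℓ'(φ) = 4/φ − 2 − 6φ. Setting this to zero and multiplying by φ: 6φ² + 2φ − 4 = 0.
φ = (−2 + √(2² + 4·6·4)) / (2·6) = (−2 + √100) / 12 = (−2 + 10)/12 = 2/3.
ℓ''(φ) = −4/φ² − 6 < 0, confirming a maximum.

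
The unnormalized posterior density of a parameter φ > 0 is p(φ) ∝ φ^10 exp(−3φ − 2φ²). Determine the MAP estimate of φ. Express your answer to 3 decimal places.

ℓ'(φ) = 10/φ − 3 − 4φ. Setting this to zero and multiplying by φ: 4φ² + 3φ − 10 = 0.
φ = (−3 + √(3² + 4·4·10)) / (2·4) = (−3 + √169) / 8 = (−3 + 13)/8 = 5/4.
ℓ''(φ) = −10/φ² − 4 < 0, confirming a maximum.

φ̂_MAP = 1.250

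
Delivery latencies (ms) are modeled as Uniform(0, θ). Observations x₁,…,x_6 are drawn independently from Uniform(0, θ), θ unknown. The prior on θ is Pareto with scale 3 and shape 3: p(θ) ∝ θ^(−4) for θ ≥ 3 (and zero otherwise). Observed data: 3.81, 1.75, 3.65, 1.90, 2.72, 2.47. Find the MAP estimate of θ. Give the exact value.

The Uniform(0, θ) likelihood is θ^(−n) for θ ≥ max(xᵢ), zero otherwise. Here max(xᵢ) = 3.81.
Posterior ∝ θ^(−4) · θ^(−6) = θ^(−10) on θ ≥ max(3, 3.81) = 3.81.
This density is strictly decreasing in θ, so the posterior mode lies at the lower boundary of the support.

θ̂_MAP = 3.81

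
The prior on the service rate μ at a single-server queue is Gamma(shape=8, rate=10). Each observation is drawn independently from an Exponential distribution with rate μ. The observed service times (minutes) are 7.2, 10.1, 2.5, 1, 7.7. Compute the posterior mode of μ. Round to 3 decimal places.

The Exponential(rate=μ) likelihood is ∝ μ^n e^(−μΣtᵢ). Here n = 5 and Σtᵢ = 7.2 + 10.1 + 2.5 + 1 + 7.7 = 28.5.
Posterior ∝ μ^7e^(−10μ) · μ^5e^(−28.5μ) = μ^12e^(−38.5μ), i.e. Gamma(13, 38.5).
Mode = (a−1)/b = 12/38.5 ≈ 0.312.

μ̂_MAP = 0.312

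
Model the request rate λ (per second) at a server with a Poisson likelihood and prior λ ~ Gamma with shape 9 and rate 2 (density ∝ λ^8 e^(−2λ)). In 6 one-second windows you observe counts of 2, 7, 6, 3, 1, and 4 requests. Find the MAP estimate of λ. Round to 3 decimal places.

λ̂_MAP = 3.875

Σxᵢ = 2+7+6+3+1+4 = 23, with n = 6.
Posterior ∝ λ^8e^(−2λ) · λ^23e^(−6λ) = λ^31e^(−8λ), i.e. Gamma(shape=32, rate=8).
The mode of a Gamma(a, b) with a ≥ 1 (shape–rate) is (a−1)/b = 31/8 ≈ 3.875.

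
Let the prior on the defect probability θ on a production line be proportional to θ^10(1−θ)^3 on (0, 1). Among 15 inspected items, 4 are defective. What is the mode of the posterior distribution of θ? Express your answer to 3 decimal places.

The prior density ∝ θ^10(1−θ)^3 is the kernel of Beta(11, 4).
Data: 4 successes in 15 trials. The binomial likelihood contributes θ^4(1−θ)^11, so the posterior is Beta(11+4, 4+11) = Beta(15, 15).
For Beta(a, b) with a, b > 1 the mode is (a−1)/(a+b−2) = 14/28 ≈ 0.500.

θ̂_MAP = 0.500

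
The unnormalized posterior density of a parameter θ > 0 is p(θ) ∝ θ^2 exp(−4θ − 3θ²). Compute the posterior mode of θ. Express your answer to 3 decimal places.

θ̂_MAP = 0.333

ℓ'(θ) = 2/θ − 4 − 6θ. Setting this to zero and multiplying by θ: 6θ² + 4θ − 2 = 0.
θ = (−4 + √(4² + 4·6·2)) / (2·6) = (−4 + √64) / 12 = (−4 + 8)/12 = 1/3.
ℓ''(θ) = −2/θ² − 6 < 0, confirming a maximum.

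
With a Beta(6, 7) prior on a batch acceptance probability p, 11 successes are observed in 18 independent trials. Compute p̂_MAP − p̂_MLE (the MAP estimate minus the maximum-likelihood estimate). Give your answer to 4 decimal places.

Posterior is Beta(17, 14); MAP = (17−1)/(31−2) = 16/29 ≈ 0.55172.
MLE ignores the prior: p̂_MLE = k/n = 11/18 ≈ 0.61111.
Difference = 16/29 − 11/18 = -31/522 ≈ -0.0594.

MAP − MLE = -0.0594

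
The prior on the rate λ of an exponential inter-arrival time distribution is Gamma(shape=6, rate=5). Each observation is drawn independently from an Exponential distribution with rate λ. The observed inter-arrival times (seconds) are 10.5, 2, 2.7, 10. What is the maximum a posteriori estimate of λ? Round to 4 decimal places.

λ̂_MAP = 0.2980

The Exponential(rate=λ) likelihood is ∝ λ^n e^(−λΣtᵢ). Here n = 4 and Σtᵢ = 10.5 + 2 + 2.7 + 10 = 25.2.
Posterior ∝ λ^5e^(−5λ) · λ^4e^(−25.2λ) = λ^9e^(−30.2λ), i.e. Gamma(10, 30.2).
Mode = (a−1)/b = 9/30.2 ≈ 0.2980.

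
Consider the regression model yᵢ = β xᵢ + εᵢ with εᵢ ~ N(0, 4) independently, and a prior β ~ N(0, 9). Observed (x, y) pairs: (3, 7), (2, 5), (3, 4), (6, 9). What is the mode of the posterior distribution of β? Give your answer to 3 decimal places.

β̂_MAP = 1.660

log p(β | y) = −Σ(yᵢ − βxᵢ)²/(2·4) − β²/(2·9) + const.
Setting the derivative to zero: Σxᵢ(yᵢ − βxᵢ)/4 − β/9 = 0, so β = Σxᵢyᵢ / (Σxᵢ² + σ²/τ²).
Σxᵢyᵢ = 3·7 + 2·5 + 3·4 + 6·9 = 97; Σxᵢ² = 58; σ²/τ² = 4/9.
β̂_MAP = 97 / (58 + 4/9) = 97/(526/9) = 873/526 ≈ 1.660.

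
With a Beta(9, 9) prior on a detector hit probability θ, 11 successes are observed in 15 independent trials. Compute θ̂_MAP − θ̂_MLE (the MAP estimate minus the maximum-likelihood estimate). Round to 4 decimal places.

Posterior is Beta(20, 13); MAP = (20−1)/(33−2) = 19/31 ≈ 0.61290.
MLE ignores the prior: θ̂_MLE = k/n = 11/15 ≈ 0.73333.
Difference = 19/31 − 11/15 = -56/465 ≈ -0.1204.

MAP − MLE = -0.1204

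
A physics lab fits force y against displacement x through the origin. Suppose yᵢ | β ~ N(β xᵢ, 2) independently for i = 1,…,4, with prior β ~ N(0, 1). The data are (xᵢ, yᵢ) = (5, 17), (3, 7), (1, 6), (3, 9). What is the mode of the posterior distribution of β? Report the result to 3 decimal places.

log p(β | y) = −Σ(yᵢ − βxᵢ)²/(2·2) − β²/(2·1) + const.
Setting the derivative to zero: Σxᵢ(yᵢ − βxᵢ)/2 − β/1 = 0, so β = Σxᵢyᵢ / (Σxᵢ² + σ²/τ²).
Σxᵢyᵢ = 5·17 + 3·7 + 1·6 + 3·9 = 139; Σxᵢ² = 44; σ²/τ² = 2.
β̂_MAP = 139 / (44 + 2) = 139/46 ≈ 3.022.

β̂_MAP = 3.022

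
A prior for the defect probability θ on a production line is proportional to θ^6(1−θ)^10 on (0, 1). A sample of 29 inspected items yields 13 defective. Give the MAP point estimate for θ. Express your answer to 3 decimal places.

θ̂_MAP = 0.422

The prior density ∝ θ^6(1−θ)^10 is the kernel of Beta(7, 11).
Data: 13 successes in 29 trials. The binomial likelihood contributes θ^13(1−θ)^16, so the posterior is Beta(7+13, 11+16) = Beta(20, 27).
For Beta(a, b) with a, b > 1 the mode is (a−1)/(a+b−2) = 19/45 ≈ 0.422.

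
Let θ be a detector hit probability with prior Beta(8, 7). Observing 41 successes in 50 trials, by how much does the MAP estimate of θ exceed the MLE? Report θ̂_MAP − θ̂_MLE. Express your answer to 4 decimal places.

Posterior is Beta(49, 16); MAP = (49−1)/(65−2) = 48/63 ≈ 0.76190.
MLE ignores the prior: θ̂_MLE = k/n = 41/50 ≈ 0.82000.
Difference = 48/63 − 41/50 = -61/1050 ≈ -0.0581.

MAP − MLE = -0.0581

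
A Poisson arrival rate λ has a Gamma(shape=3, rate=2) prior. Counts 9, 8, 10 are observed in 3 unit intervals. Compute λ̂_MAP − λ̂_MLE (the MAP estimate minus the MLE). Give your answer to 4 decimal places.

MAP − MLE = -3.2000

Σxᵢ = 27. Posterior is Gamma(30, 5); MAP = (30−1)/5 = 29/5 ≈ 5.80000.
MLE = x̄ = 27/3 ≈ 9.00000.
Difference = 29/5 − 27/3 = -16/5 ≈ -3.2000.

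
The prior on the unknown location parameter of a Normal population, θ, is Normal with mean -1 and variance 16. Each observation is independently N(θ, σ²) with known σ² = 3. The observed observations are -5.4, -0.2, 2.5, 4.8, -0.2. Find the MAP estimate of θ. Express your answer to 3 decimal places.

n = 5; x̄ = ((-5.4) + (-0.2) + 2.5 + 4.8 + (-0.2))/5 = 1.5/5 = 0.3.
For a Normal prior and Normal likelihood with known variance, the posterior is Normal; its mode equals its mean, the precision-weighted average.
Prior precision 1/σ₀² = 1/16 = 0.0625; data precision n/σ² = 5/3.
θ̂ = (0.0625·(-1) + (5/3)·0.3) / (0.0625 + 5/3) = 0.4375/(83/48) = 21/83 ≈ 0.253.

θ̂_MAP = 0.253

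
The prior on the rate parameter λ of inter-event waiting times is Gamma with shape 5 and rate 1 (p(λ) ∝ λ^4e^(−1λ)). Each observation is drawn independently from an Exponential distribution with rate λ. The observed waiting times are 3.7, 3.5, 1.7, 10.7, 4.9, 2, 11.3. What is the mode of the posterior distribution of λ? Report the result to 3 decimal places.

The Exponential(rate=λ) likelihood is ∝ λ^n e^(−λΣtᵢ). Here n = 7 and Σtᵢ = 3.7 + 3.5 + 1.7 + 10.7 + 4.9 + 2 + 11.3 = 37.8.
Posterior ∝ λ^4e^(−1λ) · λ^7e^(−37.8λ) = λ^11e^(−38.8λ), i.e. Gamma(12, 38.8).
Mode = (a−1)/b = 11/38.8 ≈ 0.284.

λ̂_MAP = 0.284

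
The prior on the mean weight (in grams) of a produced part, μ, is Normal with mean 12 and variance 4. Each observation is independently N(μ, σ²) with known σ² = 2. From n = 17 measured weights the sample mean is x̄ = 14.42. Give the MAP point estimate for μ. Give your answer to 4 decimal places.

n = 17, x̄ = 14.42.
For a Normal prior and Normal likelihood with known variance, the posterior is Normal; its mode equals its mean, the precision-weighted average.
Prior precision 1/σ₀² = 1/4 = 0.25; data precision n/σ² = 17/2 = 8.5.
μ̂ = (0.25·12 + 8.5·14.42) / (0.25 + 8.5) = 125.57/8.75 = 12557/875 ≈ 14.3509.

μ̂_MAP = 14.3509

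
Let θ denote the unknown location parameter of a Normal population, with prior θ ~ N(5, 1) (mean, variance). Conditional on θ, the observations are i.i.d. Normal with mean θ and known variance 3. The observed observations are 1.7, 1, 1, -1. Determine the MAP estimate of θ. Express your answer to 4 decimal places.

θ̂_MAP = 2.5286

n = 4; x̄ = (1.7 + 1 + 1 + (-1))/4 = 2.7/4 = 0.675.
For a Normal prior and Normal likelihood with known variance, the posterior is Normal; its mode equals its mean, the precision-weighted average.
Prior precision 1/σ₀² = 1/1 = 1; data precision n/σ² = 4/3.
θ̂ = (1·5 + (4/3)·0.675) / (1 + 4/3) = 5.9/(7/3) = 177/70 ≈ 2.5286.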